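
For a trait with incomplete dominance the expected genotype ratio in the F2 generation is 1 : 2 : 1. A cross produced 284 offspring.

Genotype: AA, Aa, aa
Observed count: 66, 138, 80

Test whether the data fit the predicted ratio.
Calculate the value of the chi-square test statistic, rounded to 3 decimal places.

1.606

Ratio total = 4. Expected counts: 284×1/4 = 71, 284×2/4 = 142, 284×1/4 = 71.
χ² = (66−71)²/71 + (138−142)²/142 + (80−71)²/71
   = 0.3521 + 0.1127 + 1.1408
Sum = 1.606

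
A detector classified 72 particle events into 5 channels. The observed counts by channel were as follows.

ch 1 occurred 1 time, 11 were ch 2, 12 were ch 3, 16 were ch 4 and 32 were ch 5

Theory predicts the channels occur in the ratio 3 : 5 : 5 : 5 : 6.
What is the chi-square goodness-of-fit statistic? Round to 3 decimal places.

Ratio total = 24. Expected counts: 72×3/24 = 9, 72×5/24 = 15, 72×5/24 = 15, 72×5/24 = 15, 72×6/24 = 18.
χ² = (1−9)²/9 + (11−15)²/15 + (12−15)²/15 + (16−15)²/15 + (32−18)²/18
   = 7.1111 + 1.0667 + 0.6000 + 0.0667 + 10.8889
Sum = 19.733

19.733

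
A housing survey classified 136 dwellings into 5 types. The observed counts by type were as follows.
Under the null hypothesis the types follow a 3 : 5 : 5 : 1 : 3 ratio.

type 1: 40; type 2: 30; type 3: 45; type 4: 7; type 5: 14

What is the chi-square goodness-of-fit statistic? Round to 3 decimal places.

18.083

Ratio total = 17. Expected counts: 136×3/17 = 24, 136×5/17 = 40, 136×5/17 = 40, 136×1/17 = 8, 136×3/17 = 24.
type 1: (40 − 24)²/24 = 256/24 = 10.6667
type 2: (30 − 40)²/40 = 100/40 = 2.5000
type 3: (45 − 40)²/40 = 25/40 = 0.6250
type 4: (7 − 8)²/8 = 1/8 = 0.1250
type 5: (14 − 24)²/24 = 100/24 = 4.1667
Sum = 18.083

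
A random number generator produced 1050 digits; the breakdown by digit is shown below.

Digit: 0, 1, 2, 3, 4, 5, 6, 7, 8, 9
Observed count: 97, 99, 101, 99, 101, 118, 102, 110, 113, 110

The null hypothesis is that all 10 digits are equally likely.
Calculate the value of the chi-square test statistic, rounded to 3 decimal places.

Under H₀ each category has probability 1/10, so each expected count is 1050/10 = 105.
χ² = (97−105)²/105 + (99−105)²/105 + (101−105)²/105 + (99−105)²/105 + (101−105)²/105 + (118−105)²/105 + (102−105)²/105 + (110−105)²/105 + (113−105)²/105 + (110−105)²/105
   = 0.6095 + 0.3429 + 0.1524 + 0.3429 + 0.1524 + 1.6095 + 0.0857 + 0.2381 + 0.6095 + 0.2381
Sum = 4.381

4.381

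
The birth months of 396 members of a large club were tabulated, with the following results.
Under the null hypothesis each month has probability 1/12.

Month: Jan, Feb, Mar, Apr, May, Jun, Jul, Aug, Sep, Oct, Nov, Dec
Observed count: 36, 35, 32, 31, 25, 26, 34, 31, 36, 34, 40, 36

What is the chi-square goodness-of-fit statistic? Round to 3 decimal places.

Expected count for each of the 12 categories: 396/12 = 33.
cat         O        E   (O−E)²/E
Jan        36       33     0.2727
Feb        35       33     0.1212
Mar        32       33     0.0303
Apr        31       33     0.1212
May        25       33     1.9394
Jun        26       33     1.4848
Jul        34       33     0.0303
Aug        31       33     0.1212
Sep        36       33     0.2727
Oct        34       33     0.0303
Nov        40       33     1.4848
Dec        36       33     0.2727
Sum = 6.182

6.182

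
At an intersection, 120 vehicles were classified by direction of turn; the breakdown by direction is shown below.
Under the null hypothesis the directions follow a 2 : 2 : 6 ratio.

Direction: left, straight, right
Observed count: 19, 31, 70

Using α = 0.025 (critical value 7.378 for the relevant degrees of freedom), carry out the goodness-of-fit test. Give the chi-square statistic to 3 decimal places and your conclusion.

3.139; do not reject

Ratio total = 10. Expected counts: 120×2/10 = 24, 120×2/10 = 24, 120×6/10 = 72.
χ² = (19−24)²/24 + (31−24)²/24 + (70−72)²/72
   = 1.0417 + 2.0417 + 0.0556
Sum = 3.139
df = 2. Since 3.139 < 7.378, we do not reject H₀.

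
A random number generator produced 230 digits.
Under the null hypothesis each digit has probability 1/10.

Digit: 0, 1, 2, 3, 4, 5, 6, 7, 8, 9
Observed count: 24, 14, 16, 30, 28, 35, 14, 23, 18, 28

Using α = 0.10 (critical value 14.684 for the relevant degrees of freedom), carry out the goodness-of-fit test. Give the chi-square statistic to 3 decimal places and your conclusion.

20.870; reject

Under H₀ each category has probability 1/10, so each expected count is 230/10 = 23.
χ² = (24−23)²/23 + (14−23)²/23 + (16−23)²/23 + (30−23)²/23 + (28−23)²/23 + (35−23)²/23 + (14−23)²/23 + (23−23)²/23 + (18−23)²/23 + (28−23)²/23
   = 0.0435 + 3.5217 + 2.1304 + 2.1304 + 1.0870 + 6.2609 + 3.5217 + 0.0000 + 1.0870 + 1.0870
Sum = 20.870
df = 9. Since 20.870 > 14.684, we reject H₀.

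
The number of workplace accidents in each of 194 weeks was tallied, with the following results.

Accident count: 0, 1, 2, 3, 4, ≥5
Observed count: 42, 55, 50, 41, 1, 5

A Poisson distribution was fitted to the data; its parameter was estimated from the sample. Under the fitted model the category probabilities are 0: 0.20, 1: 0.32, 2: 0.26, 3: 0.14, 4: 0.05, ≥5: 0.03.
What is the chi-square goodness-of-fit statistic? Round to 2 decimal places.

Expected counts E_i = n·p_i: 194×0.20 = 38.8, 194×0.32 = 62.08, 194×0.26 = 50.44, 194×0.14 = 27.16, 194×0.05 = 9.7, 194×0.03 = 5.82.
χ² = (42−38.8)²/38.8 + (55−62.08)²/62.08 + (50−50.44)²/50.44 + (41−27.16)²/27.16 + (1−9.7)²/9.7 + (5−5.82)²/5.82
   = 0.264 + 0.807 + 0.004 + 7.052 + 7.803 + 0.116
Sum = 16.05

16.05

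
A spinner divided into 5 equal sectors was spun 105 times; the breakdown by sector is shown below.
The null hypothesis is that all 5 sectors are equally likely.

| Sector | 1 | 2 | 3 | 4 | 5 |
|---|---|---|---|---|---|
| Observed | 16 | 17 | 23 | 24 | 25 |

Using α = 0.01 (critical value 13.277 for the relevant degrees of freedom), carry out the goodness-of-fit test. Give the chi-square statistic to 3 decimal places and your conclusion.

Under H₀ each category has probability 1/5, so each expected count is 105/5 = 21.
χ² = (16−21)²/21 + (17−21)²/21 + (23−21)²/21 + (24−21)²/21 + (25−21)²/21
   = 1.1905 + 0.7619 + 0.1905 + 0.4286 + 0.7619
Sum = 3.333
df = 4. Since 3.333 < 13.277, we do not reject H₀.

3.333; do not reject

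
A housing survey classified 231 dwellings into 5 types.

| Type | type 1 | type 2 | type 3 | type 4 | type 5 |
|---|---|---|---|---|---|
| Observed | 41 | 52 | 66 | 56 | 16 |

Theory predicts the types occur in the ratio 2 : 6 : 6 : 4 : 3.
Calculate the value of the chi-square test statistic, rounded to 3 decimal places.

Ratio total = 21. Expected counts: 231×2/21 = 22, 231×6/21 = 66, 231×6/21 = 66, 231×4/21 = 44, 231×3/21 = 33.
χ² = (41−22)²/22 + (52−66)²/66 + (66−66)²/66 + (56−44)²/44 + (16−33)²/33
   = 16.4091 + 2.9697 + 0.0000 + 3.2727 + 8.7576
Sum = 31.409

31.409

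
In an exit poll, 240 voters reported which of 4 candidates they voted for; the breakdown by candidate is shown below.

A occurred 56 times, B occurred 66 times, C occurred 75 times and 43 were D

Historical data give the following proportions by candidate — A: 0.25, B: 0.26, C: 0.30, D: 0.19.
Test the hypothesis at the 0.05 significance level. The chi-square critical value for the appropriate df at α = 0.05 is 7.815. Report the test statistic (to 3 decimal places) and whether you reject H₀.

Expected counts E_i = n·p_i: 240×0.25 = 60, 240×0.26 = 62.4, 240×0.30 = 72, 240×0.19 = 45.6.
A: (56 − 60)²/60 = 16/60 = 0.2667
B: (66 − 62.4)²/62.4 = 12.96/62.4 = 0.2077
C: (75 − 72)²/72 = 9/72 = 0.1250
D: (43 − 45.6)²/45.6 = 6.76/45.6 = 0.1482
Sum = 0.748
df = 3. Since 0.748 < 7.815, we do not reject H₀.

0.748; do not reject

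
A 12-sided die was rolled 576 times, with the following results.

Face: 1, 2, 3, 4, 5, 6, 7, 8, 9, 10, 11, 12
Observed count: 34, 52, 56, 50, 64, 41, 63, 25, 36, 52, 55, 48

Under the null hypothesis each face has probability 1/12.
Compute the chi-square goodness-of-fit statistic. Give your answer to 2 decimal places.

Under H₀ each category has probability 1/12, so each expected count is 576/12 = 48.
1: (34 − 48)²/48 = 196/48 = 4.083
2: (52 − 48)²/48 = 16/48 = 0.333
3: (56 − 48)²/48 = 64/48 = 1.333
4: (50 − 48)²/48 = 4/48 = 0.083
5: (64 − 48)²/48 = 256/48 = 5.333
6: (41 − 48)²/48 = 49/48 = 1.021
7: (63 − 48)²/48 = 225/48 = 4.688
8: (25 − 48)²/48 = 529/48 = 11.021
9: (36 − 48)²/48 = 144/48 = 3.000
10: (52 − 48)²/48 = 16/48 = 0.333
11: (55 − 48)²/48 = 49/48 = 1.021
12: (48 − 48)²/48 = 0/48 = 0.000
Sum = 32.25

32.25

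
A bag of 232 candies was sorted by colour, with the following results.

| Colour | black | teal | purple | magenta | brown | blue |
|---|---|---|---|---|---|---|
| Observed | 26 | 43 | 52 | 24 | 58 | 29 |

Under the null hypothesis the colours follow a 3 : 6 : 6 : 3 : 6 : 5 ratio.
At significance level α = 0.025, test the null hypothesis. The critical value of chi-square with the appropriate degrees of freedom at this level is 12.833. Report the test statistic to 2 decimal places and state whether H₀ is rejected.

Ratio total = 29. Expected counts: 232×3/29 = 24, 232×6/29 = 48, 232×6/29 = 48, 232×3/29 = 24, 232×6/29 = 48, 232×5/29 = 40.
cat          O        E   (O−E)²/E
black       26       24      0.167
teal        43       48      0.521
purple      52       48      0.333
magenta     24       24      0.000
brown       58       48      2.083
blue        29       40      3.025
Sum = 6.13
df = 5. Since 6.13 < 12.833, we do not reject H₀.

6.13; do not reject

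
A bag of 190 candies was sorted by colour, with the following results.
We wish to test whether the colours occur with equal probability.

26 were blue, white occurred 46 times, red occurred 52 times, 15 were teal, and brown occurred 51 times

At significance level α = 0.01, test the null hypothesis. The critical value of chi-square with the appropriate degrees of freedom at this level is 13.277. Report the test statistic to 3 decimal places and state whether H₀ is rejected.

Under H₀ each category has probability 1/5, so each expected count is 190/5 = 38.
blue: (26 − 38)²/38 = 144/38 = 3.7895
white: (46 − 38)²/38 = 64/38 = 1.6842
red: (52 − 38)²/38 = 196/38 = 5.1579
teal: (15 − 38)²/38 = 529/38 = 13.9211
brown: (51 − 38)²/38 = 169/38 = 4.4474
Sum = 29.000
df = 4. Since 29.000 > 13.277, we reject H₀.

29.000; reject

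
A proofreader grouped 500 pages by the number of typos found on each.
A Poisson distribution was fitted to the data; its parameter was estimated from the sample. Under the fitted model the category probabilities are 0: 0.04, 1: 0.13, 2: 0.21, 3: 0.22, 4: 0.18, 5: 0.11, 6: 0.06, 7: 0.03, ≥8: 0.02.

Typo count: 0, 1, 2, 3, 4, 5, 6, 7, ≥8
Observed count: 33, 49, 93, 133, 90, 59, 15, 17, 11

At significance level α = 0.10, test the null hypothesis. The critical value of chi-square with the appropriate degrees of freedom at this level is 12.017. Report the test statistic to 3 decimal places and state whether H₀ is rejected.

26.727; reject

Expected counts E_i = n·p_i: 500×0.04 = 20, 500×0.13 = 65, 500×0.21 = 105, 500×0.22 = 110, 500×0.18 = 90, 500×0.11 = 55, 500×0.06 = 30, 500×0.03 = 15, 500×0.02 = 10.
0: (33 − 20)²/20 = 169/20 = 8.4500
1: (49 − 65)²/65 = 256/65 = 3.9385
2: (93 − 105)²/105 = 144/105 = 1.3714
3: (133 − 110)²/110 = 529/110 = 4.8091
4: (90 − 90)²/90 = 0/90 = 0.0000
5: (59 − 55)²/55 = 16/55 = 0.2909
6: (15 − 30)²/30 = 225/30 = 7.5000
7: (17 − 15)²/15 = 4/15 = 0.2667
≥8: (11 − 10)²/10 = 1/10 = 0.1000
Sum = 26.727
df = 7. Since 26.727 > 12.017, we reject H₀.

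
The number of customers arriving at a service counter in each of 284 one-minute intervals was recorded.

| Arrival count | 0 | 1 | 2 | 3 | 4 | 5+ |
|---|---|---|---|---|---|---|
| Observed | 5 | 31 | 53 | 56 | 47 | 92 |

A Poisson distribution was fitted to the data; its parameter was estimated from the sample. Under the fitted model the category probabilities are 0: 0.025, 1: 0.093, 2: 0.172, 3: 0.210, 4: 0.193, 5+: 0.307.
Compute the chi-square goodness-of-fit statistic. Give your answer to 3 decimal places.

3.372

Expected counts E_i = n·p_i: 284×0.025 = 7.1, 284×0.093 = 26.412, 284×0.172 = 48.848, 284×0.210 = 59.64, 284×0.193 = 54.812, 284×0.307 = 87.188.
χ² = (5−7.1)²/7.1 + (31−26.412)²/26.412 + (53−48.848)²/48.848 + (56−59.64)²/59.64 + (47−54.812)²/54.812 + (92−87.188)²/87.188
   = 0.6211 + 0.7970 + 0.3529 + 0.2222 + 1.1134 + 0.2656
Sum = 3.372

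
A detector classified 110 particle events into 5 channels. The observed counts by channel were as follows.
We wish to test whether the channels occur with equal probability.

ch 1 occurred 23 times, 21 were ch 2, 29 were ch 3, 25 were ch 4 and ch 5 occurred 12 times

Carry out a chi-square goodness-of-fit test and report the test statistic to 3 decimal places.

Under H₀ each category has probability 1/5, so each expected count is 110/5 = 22.
ch 1: (23 − 22)²/22 = 1/22 = 0.0455
ch 2: (21 − 22)²/22 = 1/22 = 0.0455
ch 3: (29 − 22)²/22 = 49/22 = 2.2273
ch 4: (25 − 22)²/22 = 9/22 = 0.4091
ch 5: (12 − 22)²/22 = 100/22 = 4.5455
Sum = 7.273

7.273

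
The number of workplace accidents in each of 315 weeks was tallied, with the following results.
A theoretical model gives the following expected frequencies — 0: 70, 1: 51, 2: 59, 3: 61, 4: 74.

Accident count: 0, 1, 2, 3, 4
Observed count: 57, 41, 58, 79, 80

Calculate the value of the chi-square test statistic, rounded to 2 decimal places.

0: (57 − 70)²/70 = 169/70 = 2.414
1: (41 − 51)²/51 = 100/51 = 1.961
2: (58 − 59)²/59 = 1/59 = 0.017
3: (79 − 61)²/61 = 324/61 = 5.311
4: (80 − 74)²/74 = 36/74 = 0.486
Sum = 10.19

10.19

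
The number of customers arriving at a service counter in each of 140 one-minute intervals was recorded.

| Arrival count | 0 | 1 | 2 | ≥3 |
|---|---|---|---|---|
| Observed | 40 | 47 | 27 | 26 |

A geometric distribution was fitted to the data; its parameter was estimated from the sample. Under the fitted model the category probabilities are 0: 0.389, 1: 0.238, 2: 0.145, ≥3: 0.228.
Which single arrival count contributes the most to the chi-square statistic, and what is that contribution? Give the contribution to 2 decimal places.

1, 5.62

Expected counts E_i = n·p_i: 140×0.389 = 54.46, 140×0.238 = 33.32, 140×0.145 = 20.3, 140×0.228 = 31.92.
0: (40 − 54.46)²/54.46 = 209.0916/54.46 = 3.839
1: (47 − 33.32)²/33.32 = 187.1424/33.32 = 5.617
2: (27 − 20.3)²/20.3 = 44.89/20.3 = 2.211
≥3: (26 − 31.92)²/31.92 = 35.0464/31.92 = 1.098
The largest term is for 1: 5.62.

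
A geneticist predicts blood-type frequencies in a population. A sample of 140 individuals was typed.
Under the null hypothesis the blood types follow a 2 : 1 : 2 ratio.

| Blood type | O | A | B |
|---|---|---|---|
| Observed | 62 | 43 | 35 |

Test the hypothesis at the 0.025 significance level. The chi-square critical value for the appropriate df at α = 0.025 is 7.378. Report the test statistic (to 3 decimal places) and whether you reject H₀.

Ratio total = 5. Expected counts: 140×2/5 = 56, 140×1/5 = 28, 140×2/5 = 56.
O: (62 − 56)²/56 = 36/56 = 0.6429
A: (43 − 28)²/28 = 225/28 = 8.0357
B: (35 − 56)²/56 = 441/56 = 7.8750
Sum = 16.554
df = 2. Since 16.554 > 7.378, we reject H₀.

16.554; reject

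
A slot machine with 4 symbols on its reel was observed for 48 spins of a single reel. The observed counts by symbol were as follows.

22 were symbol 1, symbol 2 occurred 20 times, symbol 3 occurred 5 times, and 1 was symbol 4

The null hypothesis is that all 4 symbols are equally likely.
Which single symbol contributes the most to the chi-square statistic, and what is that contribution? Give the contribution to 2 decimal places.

Expected count for each of the 4 categories: 48/4 = 12.
χ² = (22−12)²/12 + (20−12)²/12 + (5−12)²/12 + (1−12)²/12
   = 8.333 + 5.333 + 4.083 + 10.083
The largest term is for symbol 4: 10.08.

symbol 4, 10.08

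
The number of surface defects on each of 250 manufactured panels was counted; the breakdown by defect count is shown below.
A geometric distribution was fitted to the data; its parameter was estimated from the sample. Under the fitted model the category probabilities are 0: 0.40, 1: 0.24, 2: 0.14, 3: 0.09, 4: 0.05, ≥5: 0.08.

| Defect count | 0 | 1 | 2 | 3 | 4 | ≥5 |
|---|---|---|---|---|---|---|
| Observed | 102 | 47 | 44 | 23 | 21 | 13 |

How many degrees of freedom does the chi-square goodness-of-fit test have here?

There are k = 6 categories and 1 parameter estimated from the data, so df = 6 − 1 − 1 = 4.

4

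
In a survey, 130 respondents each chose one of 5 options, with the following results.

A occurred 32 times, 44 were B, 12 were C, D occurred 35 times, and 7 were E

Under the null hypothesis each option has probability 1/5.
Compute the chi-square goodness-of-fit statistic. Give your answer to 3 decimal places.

38.385

Under H₀ each category has probability 1/5, so each expected count is 130/5 = 26.
A: (32 − 26)²/26 = 36/26 = 1.3846
B: (44 − 26)²/26 = 324/26 = 12.4615
C: (12 − 26)²/26 = 196/26 = 7.5385
D: (35 − 26)²/26 = 81/26 = 3.1154
E: (7 − 26)²/26 = 361/26 = 13.8846
Sum = 38.385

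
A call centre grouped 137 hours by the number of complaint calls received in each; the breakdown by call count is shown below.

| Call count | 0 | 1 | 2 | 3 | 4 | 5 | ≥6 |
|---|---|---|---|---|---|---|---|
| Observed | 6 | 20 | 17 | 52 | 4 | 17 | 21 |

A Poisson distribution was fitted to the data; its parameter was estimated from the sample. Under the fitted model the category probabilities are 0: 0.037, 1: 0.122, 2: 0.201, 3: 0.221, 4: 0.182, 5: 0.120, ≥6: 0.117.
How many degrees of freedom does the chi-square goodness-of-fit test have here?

There are k = 7 categories and 1 parameter estimated from the data, so df = 7 − 1 − 1 = 5.

5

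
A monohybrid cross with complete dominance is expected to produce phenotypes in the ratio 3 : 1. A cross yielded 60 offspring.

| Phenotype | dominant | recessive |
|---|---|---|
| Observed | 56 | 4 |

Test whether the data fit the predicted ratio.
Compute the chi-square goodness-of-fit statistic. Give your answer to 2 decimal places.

10.76

Ratio total = 4. Expected counts: 60×3/4 = 45, 60×1/4 = 15.
χ² = (56−45)²/45 + (4−15)²/15
   = 2.689 + 8.067
Sum = 10.76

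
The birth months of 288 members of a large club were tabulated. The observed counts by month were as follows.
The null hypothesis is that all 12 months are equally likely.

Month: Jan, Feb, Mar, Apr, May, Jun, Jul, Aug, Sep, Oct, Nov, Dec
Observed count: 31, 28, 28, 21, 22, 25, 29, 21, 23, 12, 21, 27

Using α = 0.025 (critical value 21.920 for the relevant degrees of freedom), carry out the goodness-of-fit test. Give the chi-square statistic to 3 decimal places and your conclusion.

12.167; do not reject

Under H₀ each category has probability 1/12, so each expected count is 288/12 = 24.
Jan: (31 − 24)²/24 = 49/24 = 2.0417
Feb: (28 − 24)²/24 = 16/24 = 0.6667
Mar: (28 − 24)²/24 = 16/24 = 0.6667
Apr: (21 − 24)²/24 = 9/24 = 0.3750
May: (22 − 24)²/24 = 4/24 = 0.1667
Jun: (25 − 24)²/24 = 1/24 = 0.0417
Jul: (29 − 24)²/24 = 25/24 = 1.0417
Aug: (21 − 24)²/24 = 9/24 = 0.3750
Sep: (23 − 24)²/24 = 1/24 = 0.0417
Oct: (12 − 24)²/24 = 144/24 = 6.0000
Nov: (21 − 24)²/24 = 9/24 = 0.3750
Dec: (27 − 24)²/24 = 9/24 = 0.3750
Sum = 12.167
df = 11. Since 12.167 < 21.920, we do not reject H₀.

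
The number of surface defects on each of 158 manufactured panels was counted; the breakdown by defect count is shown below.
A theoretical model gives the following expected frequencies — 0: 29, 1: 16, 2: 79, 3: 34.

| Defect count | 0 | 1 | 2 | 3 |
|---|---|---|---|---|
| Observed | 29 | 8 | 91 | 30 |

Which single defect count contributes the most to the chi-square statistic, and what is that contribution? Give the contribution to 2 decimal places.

0: (29 − 29)²/29 = 0/29 = 0.000
1: (8 − 16)²/16 = 64/16 = 4.000
2: (91 − 79)²/79 = 144/79 = 1.823
3: (30 − 34)²/34 = 16/34 = 0.471
The largest term is for 1: 4.00.

1, 4.00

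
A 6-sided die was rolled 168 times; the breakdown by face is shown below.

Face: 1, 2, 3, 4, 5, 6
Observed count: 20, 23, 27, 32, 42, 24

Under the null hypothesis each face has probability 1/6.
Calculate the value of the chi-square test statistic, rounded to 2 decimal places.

11.36

Under H₀ each category has probability 1/6, so each expected count is 168/6 = 28.
cat         O        E   (O−E)²/E
1          20       28      2.286
2          23       28      0.893
3          27       28      0.036
4          32       28      0.571
5          42       28      7.000
6          24       28      0.571
Sum = 11.36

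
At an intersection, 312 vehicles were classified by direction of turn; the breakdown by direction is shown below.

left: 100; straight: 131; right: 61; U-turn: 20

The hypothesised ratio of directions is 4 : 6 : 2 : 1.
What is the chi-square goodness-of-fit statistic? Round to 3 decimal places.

5.528

Ratio total = 13. Expected counts: 312×4/13 = 96, 312×6/13 = 144, 312×2/13 = 48, 312×1/13 = 24.
cat           O        E   (O−E)²/E
left        100       96     0.1667
straight    131      144     1.1736
right        61       48     3.5208
U-turn       20       24     0.6667
Sum = 5.528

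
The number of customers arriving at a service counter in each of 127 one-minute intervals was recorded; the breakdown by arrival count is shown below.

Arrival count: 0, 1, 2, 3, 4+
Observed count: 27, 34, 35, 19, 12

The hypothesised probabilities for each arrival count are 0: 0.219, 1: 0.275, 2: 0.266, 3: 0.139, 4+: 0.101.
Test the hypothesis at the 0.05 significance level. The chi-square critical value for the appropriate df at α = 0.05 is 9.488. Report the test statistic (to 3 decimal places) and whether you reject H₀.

Expected counts E_i = n·p_i: 127×0.219 = 27.813, 127×0.275 = 34.925, 127×0.266 = 33.782, 127×0.139 = 17.653, 127×0.101 = 12.827.
0: (27 − 27.813)²/27.813 = 0.660969/27.813 = 0.0238
1: (34 − 34.925)²/34.925 = 0.855625/34.925 = 0.0245
2: (35 − 33.782)²/33.782 = 1.483524/33.782 = 0.0439
3: (19 − 17.653)²/17.653 = 1.814409/17.653 = 0.1028
4+: (12 − 12.827)²/12.827 = 0.683929/12.827 = 0.0533
Sum = 0.248
df = 4. Since 0.248 < 9.488, we do not reject H₀.

0.248; do not reject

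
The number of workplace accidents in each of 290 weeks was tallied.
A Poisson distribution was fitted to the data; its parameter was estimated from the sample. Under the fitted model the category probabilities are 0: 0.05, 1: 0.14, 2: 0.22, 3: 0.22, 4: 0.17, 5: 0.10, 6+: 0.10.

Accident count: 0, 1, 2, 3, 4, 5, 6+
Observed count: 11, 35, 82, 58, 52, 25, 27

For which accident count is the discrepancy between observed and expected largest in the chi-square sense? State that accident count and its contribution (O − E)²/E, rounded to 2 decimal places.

2, 5.19

Expected counts E_i = n·p_i: 290×0.05 = 14.5, 290×0.14 = 40.6, 290×0.22 = 63.8, 290×0.22 = 63.8, 290×0.17 = 49.3, 290×0.10 = 29, 290×0.10 = 29.
cat         O        E   (O−E)²/E
0          11     14.5      0.845
1          35     40.6      0.772
2          82     63.8      5.192
3          58     63.8      0.527
4          52     49.3      0.148
5          25       29      0.552
6+         27       29      0.138
The largest term is for 2: 5.19.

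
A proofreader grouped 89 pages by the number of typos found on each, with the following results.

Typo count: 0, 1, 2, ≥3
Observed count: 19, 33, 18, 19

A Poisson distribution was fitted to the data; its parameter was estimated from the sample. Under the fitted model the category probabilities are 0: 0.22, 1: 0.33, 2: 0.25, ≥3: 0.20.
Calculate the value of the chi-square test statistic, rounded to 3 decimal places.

1.359

Expected counts E_i = n·p_i: 89×0.22 = 19.58, 89×0.33 = 29.37, 89×0.25 = 22.25, 89×0.20 = 17.8.
cat         O        E   (O−E)²/E
0          19    19.58     0.0172
1          33    29.37     0.4487
2          18    22.25     0.8118
≥3         19     17.8     0.0809
Sum = 1.359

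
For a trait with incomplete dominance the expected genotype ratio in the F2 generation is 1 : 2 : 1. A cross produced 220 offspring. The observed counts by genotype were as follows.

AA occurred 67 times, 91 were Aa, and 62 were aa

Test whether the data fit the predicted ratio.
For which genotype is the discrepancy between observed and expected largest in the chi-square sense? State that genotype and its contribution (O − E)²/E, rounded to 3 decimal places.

Ratio total = 4. Expected counts: 220×1/4 = 55, 220×2/4 = 110, 220×1/4 = 55.
AA: (67 − 55)²/55 = 144/55 = 2.6182
Aa: (91 − 110)²/110 = 361/110 = 3.2818
aa: (62 − 55)²/55 = 49/55 = 0.8909
The largest term is for Aa: 3.282.

Aa, 3.282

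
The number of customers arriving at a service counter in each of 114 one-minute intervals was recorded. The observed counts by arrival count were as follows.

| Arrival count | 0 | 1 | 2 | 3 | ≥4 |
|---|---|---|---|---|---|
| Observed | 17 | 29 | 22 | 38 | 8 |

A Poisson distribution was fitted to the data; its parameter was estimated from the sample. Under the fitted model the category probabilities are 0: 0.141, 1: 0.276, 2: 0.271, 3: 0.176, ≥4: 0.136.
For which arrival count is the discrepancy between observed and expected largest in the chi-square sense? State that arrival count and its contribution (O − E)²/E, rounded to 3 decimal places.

3, 16.034

Expected counts E_i = n·p_i: 114×0.141 = 16.074, 114×0.276 = 31.464, 114×0.271 = 30.894, 114×0.176 = 20.064, 114×0.136 = 15.504.
cat         O        E   (O−E)²/E
0          17   16.074     0.0533
1          29   31.464     0.1930
2          22   30.894     2.5605
3          38   20.064    16.0337
≥4          8   15.504     3.6320
The largest term is for 3: 16.034.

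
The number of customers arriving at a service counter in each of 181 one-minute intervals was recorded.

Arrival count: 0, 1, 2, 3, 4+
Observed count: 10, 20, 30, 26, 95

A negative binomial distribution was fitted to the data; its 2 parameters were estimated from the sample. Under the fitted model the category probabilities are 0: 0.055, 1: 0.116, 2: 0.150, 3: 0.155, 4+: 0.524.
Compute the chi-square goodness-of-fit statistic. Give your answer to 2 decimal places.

Expected counts E_i = n·p_i: 181×0.055 = 9.955, 181×0.116 = 20.996, 181×0.150 = 27.15, 181×0.155 = 28.055, 181×0.524 = 94.844.
χ² = (10−9.955)²/9.955 + (20−20.996)²/20.996 + (30−27.15)²/27.15 + (26−28.055)²/28.055 + (95−94.844)²/94.844
   = 0.000 + 0.047 + 0.299 + 0.151 + 0.000
Sum = 0.50

0.50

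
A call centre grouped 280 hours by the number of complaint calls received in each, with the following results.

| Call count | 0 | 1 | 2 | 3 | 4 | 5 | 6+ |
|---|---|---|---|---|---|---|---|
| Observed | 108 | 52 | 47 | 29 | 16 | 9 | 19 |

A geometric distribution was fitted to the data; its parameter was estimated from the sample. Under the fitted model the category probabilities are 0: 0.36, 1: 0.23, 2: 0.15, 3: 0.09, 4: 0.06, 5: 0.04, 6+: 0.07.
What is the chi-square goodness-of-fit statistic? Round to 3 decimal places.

Expected counts E_i = n·p_i: 280×0.36 = 100.8, 280×0.23 = 64.4, 280×0.15 = 42, 280×0.09 = 25.2, 280×0.06 = 16.8, 280×0.04 = 11.2, 280×0.07 = 19.6.
cat         O        E   (O−E)²/E
0         108    100.8     0.5143
1          52     64.4     2.3876
2          47       42     0.5952
3          29     25.2     0.5730
4          16     16.8     0.0381
5           9     11.2     0.4321
6+         19     19.6     0.0184
Sum = 4.559

4.559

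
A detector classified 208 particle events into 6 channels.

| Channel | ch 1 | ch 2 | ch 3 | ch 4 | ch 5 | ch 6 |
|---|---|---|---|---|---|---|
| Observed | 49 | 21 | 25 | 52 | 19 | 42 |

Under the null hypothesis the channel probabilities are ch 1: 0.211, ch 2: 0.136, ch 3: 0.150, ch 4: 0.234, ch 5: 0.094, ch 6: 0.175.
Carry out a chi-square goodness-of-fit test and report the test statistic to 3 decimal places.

4.810

Expected counts E_i = n·p_i: 208×0.211 = 43.888, 208×0.136 = 28.288, 208×0.150 = 31.2, 208×0.234 = 48.672, 208×0.094 = 19.552, 208×0.175 = 36.4.
χ² = (49−43.888)²/43.888 + (21−28.288)²/28.288 + (25−31.2)²/31.2 + (52−48.672)²/48.672 + (19−19.552)²/19.552 + (42−36.4)²/36.4
   = 0.5954 + 1.8776 + 1.2321 + 0.2276 + 0.0156 + 0.8615
Sum = 4.810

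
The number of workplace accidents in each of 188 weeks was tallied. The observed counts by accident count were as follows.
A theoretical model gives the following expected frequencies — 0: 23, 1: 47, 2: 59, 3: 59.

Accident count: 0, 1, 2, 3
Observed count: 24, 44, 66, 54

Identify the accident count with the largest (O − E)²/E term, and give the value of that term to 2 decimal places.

χ² = (24−23)²/23 + (44−47)²/47 + (66−59)²/59 + (54−59)²/59
   = 0.043 + 0.191 + 0.831 + 0.424
The largest term is for 2: 0.83.

2, 0.83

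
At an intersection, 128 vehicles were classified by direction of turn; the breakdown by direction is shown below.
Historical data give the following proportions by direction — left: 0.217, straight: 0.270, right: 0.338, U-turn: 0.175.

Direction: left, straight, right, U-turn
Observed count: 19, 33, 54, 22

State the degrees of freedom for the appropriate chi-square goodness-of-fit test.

3

There are k = 4 categories and no parameters were estimated from the data, so df = 4 − 1 = 3.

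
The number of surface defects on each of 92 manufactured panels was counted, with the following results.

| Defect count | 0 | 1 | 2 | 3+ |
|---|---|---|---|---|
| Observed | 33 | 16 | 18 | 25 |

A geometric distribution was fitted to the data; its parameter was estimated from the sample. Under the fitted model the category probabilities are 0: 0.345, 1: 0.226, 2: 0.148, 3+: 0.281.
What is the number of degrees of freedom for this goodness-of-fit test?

There are k = 4 categories and 1 parameter estimated from the data, so df = 4 − 1 − 1 = 2.

2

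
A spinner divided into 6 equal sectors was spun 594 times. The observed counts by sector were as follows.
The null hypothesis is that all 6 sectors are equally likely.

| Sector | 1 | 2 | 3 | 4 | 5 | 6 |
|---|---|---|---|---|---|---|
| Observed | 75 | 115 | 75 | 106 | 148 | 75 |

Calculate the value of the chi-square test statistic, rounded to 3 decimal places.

Under H₀ each category has probability 1/6, so each expected count is 594/6 = 99.
cat         O        E   (O−E)²/E
1          75       99     5.8182
2         115       99     2.5859
3          75       99     5.8182
4         106       99     0.4949
5         148       99    24.2525
6          75       99     5.8182
Sum = 44.788

44.788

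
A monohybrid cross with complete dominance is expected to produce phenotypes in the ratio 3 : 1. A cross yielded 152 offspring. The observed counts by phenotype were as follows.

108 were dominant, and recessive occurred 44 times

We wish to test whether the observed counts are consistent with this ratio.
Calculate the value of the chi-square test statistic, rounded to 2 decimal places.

Ratio total = 4. Expected counts: 152×3/4 = 114, 152×1/4 = 38.
χ² = (108−114)²/114 + (44−38)²/38
   = 0.316 + 0.947
Sum = 1.26

1.26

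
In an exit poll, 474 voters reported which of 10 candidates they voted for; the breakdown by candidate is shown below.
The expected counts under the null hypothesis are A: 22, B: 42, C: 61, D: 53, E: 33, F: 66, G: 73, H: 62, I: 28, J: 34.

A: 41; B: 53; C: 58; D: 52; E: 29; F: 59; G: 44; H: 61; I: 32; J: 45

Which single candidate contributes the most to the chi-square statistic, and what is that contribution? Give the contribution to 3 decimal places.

A: (41 − 22)²/22 = 361/22 = 16.4091
B: (53 − 42)²/42 = 121/42 = 2.8810
C: (58 − 61)²/61 = 9/61 = 0.1475
D: (52 − 53)²/53 = 1/53 = 0.0189
E: (29 − 33)²/33 = 16/33 = 0.4848
F: (59 − 66)²/66 = 49/66 = 0.7424
G: (44 − 73)²/73 = 841/73 = 11.5205
H: (61 − 62)²/62 = 1/62 = 0.0161
I: (32 − 28)²/28 = 16/28 = 0.5714
J: (45 − 34)²/34 = 121/34 = 3.5588
The largest term is for A: 16.409.

A, 16.409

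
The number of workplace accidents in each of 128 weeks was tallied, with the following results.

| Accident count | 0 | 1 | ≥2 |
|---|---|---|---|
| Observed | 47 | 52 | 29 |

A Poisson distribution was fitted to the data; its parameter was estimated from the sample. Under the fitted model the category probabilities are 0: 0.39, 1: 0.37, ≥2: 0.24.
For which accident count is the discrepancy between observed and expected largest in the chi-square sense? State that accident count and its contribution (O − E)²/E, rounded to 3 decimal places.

Expected counts E_i = n·p_i: 128×0.39 = 49.92, 128×0.37 = 47.36, 128×0.24 = 30.72.
cat         O        E   (O−E)²/E
0          47    49.92     0.1708
1          52    47.36     0.4546
≥2         29    30.72     0.0963
The largest term is for 1: 0.455.

1, 0.455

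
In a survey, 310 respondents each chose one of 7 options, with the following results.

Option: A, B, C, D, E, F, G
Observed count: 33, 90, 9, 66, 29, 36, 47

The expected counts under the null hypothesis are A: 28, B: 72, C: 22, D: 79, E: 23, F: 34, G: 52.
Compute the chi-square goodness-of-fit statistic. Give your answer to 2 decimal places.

χ² = (33−28)²/28 + (90−72)²/72 + (9−22)²/22 + (66−79)²/79 + (29−23)²/23 + (36−34)²/34 + (47−52)²/52
   = 0.893 + 4.500 + 7.682 + 2.139 + 1.565 + 0.118 + 0.481
Sum = 17.38

17.38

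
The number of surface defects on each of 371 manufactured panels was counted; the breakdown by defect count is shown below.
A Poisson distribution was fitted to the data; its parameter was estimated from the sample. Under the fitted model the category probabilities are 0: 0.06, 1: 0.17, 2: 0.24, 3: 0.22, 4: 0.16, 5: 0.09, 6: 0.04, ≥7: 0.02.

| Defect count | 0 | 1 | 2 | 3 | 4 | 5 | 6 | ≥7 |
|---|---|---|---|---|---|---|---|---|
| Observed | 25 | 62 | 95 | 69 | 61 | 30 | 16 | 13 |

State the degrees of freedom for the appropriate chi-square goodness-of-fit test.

There are k = 8 categories and 1 parameter estimated from the data, so df = 8 − 1 − 1 = 6.

6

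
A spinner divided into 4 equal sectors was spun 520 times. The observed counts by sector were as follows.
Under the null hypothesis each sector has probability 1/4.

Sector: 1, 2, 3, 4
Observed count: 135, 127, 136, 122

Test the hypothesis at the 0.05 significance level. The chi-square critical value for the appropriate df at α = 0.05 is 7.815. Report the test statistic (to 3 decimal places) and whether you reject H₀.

1.031; do not reject

Under H₀ each category has probability 1/4, so each expected count is 520/4 = 130.
1: (135 − 130)²/130 = 25/130 = 0.1923
2: (127 − 130)²/130 = 9/130 = 0.0692
3: (136 − 130)²/130 = 36/130 = 0.2769
4: (122 − 130)²/130 = 64/130 = 0.4923
Sum = 1.031
df = 3. Since 1.031 < 7.815, we do not reject H₀.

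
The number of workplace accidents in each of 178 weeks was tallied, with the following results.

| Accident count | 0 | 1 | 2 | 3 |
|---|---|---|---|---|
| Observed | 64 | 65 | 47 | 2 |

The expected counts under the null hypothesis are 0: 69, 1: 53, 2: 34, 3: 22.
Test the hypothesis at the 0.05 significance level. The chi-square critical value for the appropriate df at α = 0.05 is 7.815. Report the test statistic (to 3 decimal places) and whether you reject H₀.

26.232; reject

cat         O        E   (O−E)²/E
0          64       69     0.3623
1          65       53     2.7170
2          47       34     4.9706
3           2       22    18.1818
Sum = 26.232
df = 3. Since 26.232 > 7.815, we reject H₀.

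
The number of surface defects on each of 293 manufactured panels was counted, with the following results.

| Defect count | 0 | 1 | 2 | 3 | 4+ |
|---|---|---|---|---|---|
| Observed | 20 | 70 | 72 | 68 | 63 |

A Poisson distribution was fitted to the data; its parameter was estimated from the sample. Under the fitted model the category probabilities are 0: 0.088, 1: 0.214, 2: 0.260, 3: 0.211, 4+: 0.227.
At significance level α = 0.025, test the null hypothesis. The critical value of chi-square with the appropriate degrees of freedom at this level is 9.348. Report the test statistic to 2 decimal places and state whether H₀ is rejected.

Expected counts E_i = n·p_i: 293×0.088 = 25.784, 293×0.214 = 62.702, 293×0.260 = 76.18, 293×0.211 = 61.823, 293×0.227 = 66.511.
0: (20 − 25.784)²/25.784 = 33.454656/25.784 = 1.297
1: (70 − 62.702)²/62.702 = 53.260804/62.702 = 0.849
2: (72 − 76.18)²/76.18 = 17.4724/76.18 = 0.229
3: (68 − 61.823)²/61.823 = 38.155329/61.823 = 0.617
4+: (63 − 66.511)²/66.511 = 12.327121/66.511 = 0.185
Sum = 3.18
df = 3. Since 3.18 < 9.348, we do not reject H₀.

3.18; do not reject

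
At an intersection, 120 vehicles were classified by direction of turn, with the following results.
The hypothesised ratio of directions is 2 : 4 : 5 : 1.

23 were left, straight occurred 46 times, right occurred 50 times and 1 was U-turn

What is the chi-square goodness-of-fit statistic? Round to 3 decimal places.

Ratio total = 12. Expected counts: 120×2/12 = 20, 120×4/12 = 40, 120×5/12 = 50, 120×1/12 = 10.
left: (23 − 20)²/20 = 9/20 = 0.4500
straight: (46 − 40)²/40 = 36/40 = 0.9000
right: (50 − 50)²/50 = 0/50 = 0.0000
U-turn: (1 − 10)²/10 = 81/10 = 8.1000
Sum = 9.450

9.450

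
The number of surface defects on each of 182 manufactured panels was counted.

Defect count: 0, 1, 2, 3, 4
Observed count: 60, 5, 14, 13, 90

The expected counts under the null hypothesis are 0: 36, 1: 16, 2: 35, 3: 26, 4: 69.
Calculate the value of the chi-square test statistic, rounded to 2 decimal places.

0: (60 − 36)²/36 = 576/36 = 16.000
1: (5 − 16)²/16 = 121/16 = 7.563
2: (14 − 35)²/35 = 441/35 = 12.600
3: (13 − 26)²/26 = 169/26 = 6.500
4: (90 − 69)²/69 = 441/69 = 6.391
Sum = 49.05

49.05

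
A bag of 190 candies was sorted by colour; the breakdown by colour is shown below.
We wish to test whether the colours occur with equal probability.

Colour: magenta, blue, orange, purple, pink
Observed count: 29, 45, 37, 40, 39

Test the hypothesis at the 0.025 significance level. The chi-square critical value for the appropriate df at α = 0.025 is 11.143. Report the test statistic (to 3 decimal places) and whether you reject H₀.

Under H₀ each category has probability 1/5, so each expected count is 190/5 = 38.
cat          O        E   (O−E)²/E
magenta     29       38     2.1316
blue        45       38     1.2895
orange      37       38     0.0263
purple      40       38     0.1053
pink        39       38     0.0263
Sum = 3.579
df = 4. Since 3.579 < 11.143, we do not reject H₀.

3.579; do not reject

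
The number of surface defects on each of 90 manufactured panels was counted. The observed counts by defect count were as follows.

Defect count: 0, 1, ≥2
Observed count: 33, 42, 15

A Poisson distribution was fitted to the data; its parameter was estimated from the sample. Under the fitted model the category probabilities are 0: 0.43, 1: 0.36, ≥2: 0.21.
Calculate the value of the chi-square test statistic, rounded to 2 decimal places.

4.49

Expected counts E_i = n·p_i: 90×0.43 = 38.7, 90×0.36 = 32.4, 90×0.21 = 18.9.
χ² = (33−38.7)²/38.7 + (42−32.4)²/32.4 + (15−18.9)²/18.9
   = 0.840 + 2.844 + 0.805
Sum = 4.49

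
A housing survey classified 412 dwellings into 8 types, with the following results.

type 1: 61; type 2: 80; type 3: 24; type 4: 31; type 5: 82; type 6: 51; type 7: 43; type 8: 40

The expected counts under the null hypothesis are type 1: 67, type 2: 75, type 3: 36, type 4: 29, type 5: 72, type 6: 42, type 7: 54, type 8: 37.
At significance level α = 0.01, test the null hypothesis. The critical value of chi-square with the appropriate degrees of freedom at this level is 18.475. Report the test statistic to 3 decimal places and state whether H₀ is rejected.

type 1: (61 − 67)²/67 = 36/67 = 0.5373
type 2: (80 − 75)²/75 = 25/75 = 0.3333
type 3: (24 − 36)²/36 = 144/36 = 4.0000
type 4: (31 − 29)²/29 = 4/29 = 0.1379
type 5: (82 − 72)²/72 = 100/72 = 1.3889
type 6: (51 − 42)²/42 = 81/42 = 1.9286
type 7: (43 − 54)²/54 = 121/54 = 2.2407
type 8: (40 − 37)²/37 = 9/37 = 0.2432
Sum = 10.810
df = 7. Since 10.810 < 18.475, we do not reject H₀.

10.810; do not reject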